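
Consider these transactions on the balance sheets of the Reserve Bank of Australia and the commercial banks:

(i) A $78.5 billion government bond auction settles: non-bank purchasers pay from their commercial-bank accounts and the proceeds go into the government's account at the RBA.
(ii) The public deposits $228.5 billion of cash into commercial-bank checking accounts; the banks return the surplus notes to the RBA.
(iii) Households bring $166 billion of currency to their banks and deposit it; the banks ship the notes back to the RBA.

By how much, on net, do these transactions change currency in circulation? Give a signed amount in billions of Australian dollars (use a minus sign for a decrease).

-$394.5 billion

RBA balance sheet:
  Assets:      no change
  Liabilities: Bank reserves +$316B, Currency in circulation −$394.5B, Government deposits +$78.5B
Commercial banking system:
  Assets:      Reserves at CB +$316B
  Liabilities: Checkable deposits +$316B
So the change in currency in circulation is -$394.5 billion.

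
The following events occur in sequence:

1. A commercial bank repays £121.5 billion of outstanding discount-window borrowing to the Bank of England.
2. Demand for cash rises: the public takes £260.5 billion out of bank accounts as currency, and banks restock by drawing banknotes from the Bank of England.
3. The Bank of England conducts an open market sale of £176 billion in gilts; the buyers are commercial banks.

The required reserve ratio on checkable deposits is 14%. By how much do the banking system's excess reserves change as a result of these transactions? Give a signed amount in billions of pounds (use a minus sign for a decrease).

Discount-window repayment £121.5 billion: reserves −£121.5B, deposits 0.
Currency withdrawal £260.5 billion: reserves −£260.5B, deposits −£260.5B.
OMO sale (to banks) £176 billion: reserves −£176B, deposits 0.
Totals: Δreserves = −£558B, Δdeposits = −£260.5B.
Δrequired reserves = 14% × −£260.5B = −£36.47B.
Δexcess reserves = Δreserves − Δrequired = −£558B − (−£36.47B) = -£521.53 billion.

-£521.53 billion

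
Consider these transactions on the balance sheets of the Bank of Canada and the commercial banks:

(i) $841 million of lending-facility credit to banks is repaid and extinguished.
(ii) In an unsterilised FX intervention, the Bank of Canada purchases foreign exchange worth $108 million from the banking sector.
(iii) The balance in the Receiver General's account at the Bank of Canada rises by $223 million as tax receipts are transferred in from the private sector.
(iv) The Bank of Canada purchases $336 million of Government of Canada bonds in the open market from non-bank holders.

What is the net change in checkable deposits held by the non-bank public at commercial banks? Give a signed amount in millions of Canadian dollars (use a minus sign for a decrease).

Bank of Canada balance sheet:
  Assets:      Securities +$336M, Loans to banks −$841M, Foreign assets +$108M
  Liabilities: Bank reserves −$620M, Government deposits +$223M
Commercial banking system:
  Assets:      Reserves at CB −$620M, Foreign assets −$108M
  Liabilities: Checkable deposits +$113M, Borrowings from CB −$841M
So the change in checkable deposits held by the non-bank public at commercial banks is +$113 million.

+$113 million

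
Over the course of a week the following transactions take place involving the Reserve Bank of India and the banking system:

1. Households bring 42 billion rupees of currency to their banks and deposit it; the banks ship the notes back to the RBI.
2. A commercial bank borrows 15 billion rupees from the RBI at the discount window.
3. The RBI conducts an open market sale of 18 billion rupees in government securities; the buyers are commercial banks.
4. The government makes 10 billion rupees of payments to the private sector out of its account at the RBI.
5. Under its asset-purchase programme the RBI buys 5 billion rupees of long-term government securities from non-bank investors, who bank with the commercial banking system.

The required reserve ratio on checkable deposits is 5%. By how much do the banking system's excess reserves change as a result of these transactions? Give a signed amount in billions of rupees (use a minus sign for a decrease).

+51.15 billion

Currency deposit 42 billion rupees: reserves +42B, deposits +42B.
Discount-window loan 15 billion rupees: reserves +15B, deposits 0.
OMO sale (to banks) 18 billion rupees: reserves −18B, deposits 0.
Government spending 10 billion rupees: reserves +10B, deposits +10B.
Asset purchase (from non-banks) 5 billion rupees: reserves +5B, deposits +5B.
Totals: Δreserves = +54B, Δdeposits = +57B.
Δrequired reserves = 5% × +57B = +2.85B.
Δexcess reserves = Δreserves − Δrequired = +54B − (+2.85B) = +51.15 billion.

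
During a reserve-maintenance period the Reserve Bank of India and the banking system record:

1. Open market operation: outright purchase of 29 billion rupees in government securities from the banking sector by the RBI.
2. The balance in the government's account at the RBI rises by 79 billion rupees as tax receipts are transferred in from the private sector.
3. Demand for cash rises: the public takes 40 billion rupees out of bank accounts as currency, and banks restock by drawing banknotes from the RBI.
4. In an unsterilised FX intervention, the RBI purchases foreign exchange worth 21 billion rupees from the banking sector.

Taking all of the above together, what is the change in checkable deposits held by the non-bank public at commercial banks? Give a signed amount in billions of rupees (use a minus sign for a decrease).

OMO purchase (from banks) 29 billion rupees: the counterparty is a bank, so public deposits are unchanged → 0.
Government account inflow 79 billion rupees: non-bank counterparties' bank balances fall → −79B.
Currency withdrawal 40 billion rupees: non-bank counterparties' bank balances fall → −40B.
FX purchase 21 billion rupees: the counterparty is a bank, so public deposits are unchanged → 0.
Net: 0 − 79 − 40 + 0 = -119 billion.

-119 billion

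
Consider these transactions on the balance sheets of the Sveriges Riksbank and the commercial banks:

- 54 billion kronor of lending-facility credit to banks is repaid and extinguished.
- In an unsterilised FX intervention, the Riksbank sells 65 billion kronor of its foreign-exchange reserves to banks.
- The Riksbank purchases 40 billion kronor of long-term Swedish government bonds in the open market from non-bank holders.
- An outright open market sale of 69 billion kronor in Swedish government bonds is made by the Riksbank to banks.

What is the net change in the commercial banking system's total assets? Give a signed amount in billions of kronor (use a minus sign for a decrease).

Discount-window repayment 54 billion kronor: bank balance sheets shrink → −54B.
FX sale 65 billion kronor: just an asset swap on bank balance sheets → 0.
Asset purchase (from non-banks) 40 billion kronor: bank balance sheets expand → +40B.
OMO sale (to banks) 69 billion kronor: just an asset swap on bank balance sheets → 0.
Net: −54 + 0 + 40 + 0 = -14 billion.

-14 billion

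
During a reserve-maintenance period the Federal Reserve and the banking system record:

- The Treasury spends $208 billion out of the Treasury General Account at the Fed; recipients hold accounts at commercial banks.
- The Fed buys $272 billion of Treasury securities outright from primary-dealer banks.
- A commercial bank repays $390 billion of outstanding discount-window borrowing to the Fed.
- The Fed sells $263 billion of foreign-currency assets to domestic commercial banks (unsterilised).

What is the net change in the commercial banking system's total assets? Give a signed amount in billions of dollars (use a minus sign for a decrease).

-$182 billion

Fed balance sheet:
  Assets:      Securities +$272B, Loans to banks −$390B, Foreign assets −$263B
  Liabilities: Bank reserves −$173B, Government deposits −$208B
Commercial banking system:
  Assets:      Reserves at CB −$173B, Securities −$272B, Foreign assets +$263B
  Liabilities: Checkable deposits +$208B, Borrowings from CB −$390B
Change in total bank assets = -$182 billion.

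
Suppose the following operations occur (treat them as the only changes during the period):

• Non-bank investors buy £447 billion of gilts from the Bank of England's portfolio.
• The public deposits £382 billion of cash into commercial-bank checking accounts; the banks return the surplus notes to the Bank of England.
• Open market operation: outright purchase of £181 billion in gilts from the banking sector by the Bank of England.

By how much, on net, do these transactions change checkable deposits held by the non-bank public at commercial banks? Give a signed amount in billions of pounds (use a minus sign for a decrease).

Bank of England balance sheet:
  Assets:      Securities −£266B
  Liabilities: Bank reserves +£116B, Currency in circulation −£382B
Commercial banking system:
  Assets:      Reserves at CB +£116B, Securities −£181B
  Liabilities: Checkable deposits −£65B
So the change in checkable deposits held by the non-bank public at commercial banks is -£65 billion.

-£65 billion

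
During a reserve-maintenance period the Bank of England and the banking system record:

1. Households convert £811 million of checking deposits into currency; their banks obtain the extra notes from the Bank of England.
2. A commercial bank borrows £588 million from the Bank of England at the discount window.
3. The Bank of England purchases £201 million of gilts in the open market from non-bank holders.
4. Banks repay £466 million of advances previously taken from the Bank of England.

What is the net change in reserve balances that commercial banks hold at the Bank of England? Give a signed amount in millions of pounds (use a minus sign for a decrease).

Currency withdrawal £811 million: banks swap reserves for currency → −£811M.
Discount-window loan £588 million: the loan is credited to the bank's reserve account → +£588M.
Asset purchase (from non-banks) £201 million: the Bank of England pays by crediting reserve accounts → +£201M.
Discount-window repayment £466 million: repayment is debited from reserves → −£466M.
Net: −811 + 588 + 201 − 466 = -£488 million.

-£488 million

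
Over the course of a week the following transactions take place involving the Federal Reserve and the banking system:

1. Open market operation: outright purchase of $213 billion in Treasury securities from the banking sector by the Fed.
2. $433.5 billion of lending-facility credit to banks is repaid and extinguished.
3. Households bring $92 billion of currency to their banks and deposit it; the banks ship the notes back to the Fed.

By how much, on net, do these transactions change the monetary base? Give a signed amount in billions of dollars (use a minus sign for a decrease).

-$220.5 billion

OMO purchase (from banks) $213 billion: Fed balance sheet expands → +$213B.
Discount-window repayment $433.5 billion: Fed balance sheet contracts → −$433.5B.
Currency deposit $92 billion: just a shift between currency and reserves — both are base money → 0.
Net: 213 − 433.5 + 0 = -$220.5 billion.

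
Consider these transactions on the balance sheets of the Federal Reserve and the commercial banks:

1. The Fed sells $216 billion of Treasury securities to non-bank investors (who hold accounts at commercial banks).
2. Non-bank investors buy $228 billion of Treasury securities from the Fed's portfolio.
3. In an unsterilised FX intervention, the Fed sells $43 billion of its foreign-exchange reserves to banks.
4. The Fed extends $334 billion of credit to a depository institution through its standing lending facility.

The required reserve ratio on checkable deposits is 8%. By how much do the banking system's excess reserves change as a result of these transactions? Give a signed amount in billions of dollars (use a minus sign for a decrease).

-$117.48 billion

Asset sale (to non-banks) $216 billion: reserves −$216B, deposits −$216B.
Asset sale (to non-banks) $228 billion: reserves −$228B, deposits −$228B.
FX sale $43 billion: reserves −$43B, deposits 0.
Discount-window loan $334 billion: reserves +$334B, deposits 0.
Totals: Δreserves = −$153B, Δdeposits = −$444B.
Δrequired reserves = 8% × −$444B = −$35.52B.
Δexcess reserves = Δreserves − Δrequired = −$153B − (−$35.52B) = -$117.48 billion.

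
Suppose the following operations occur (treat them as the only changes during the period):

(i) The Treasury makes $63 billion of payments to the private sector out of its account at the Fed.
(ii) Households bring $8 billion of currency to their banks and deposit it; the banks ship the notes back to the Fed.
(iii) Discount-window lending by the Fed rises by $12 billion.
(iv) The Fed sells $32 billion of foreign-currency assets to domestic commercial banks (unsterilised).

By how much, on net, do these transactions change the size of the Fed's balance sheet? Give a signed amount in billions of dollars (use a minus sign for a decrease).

-$20 billion

Government spending $63 billion: only the composition of liabilities changes → 0.
Currency deposit $8 billion: only the composition of liabilities changes → 0.
Discount-window loan $12 billion: a Fed asset is acquired → +$12B.
FX sale $32 billion: a Fed asset is shed → −$32B.
Net: 0 + 0 + 12 − 32 = -$20 billion.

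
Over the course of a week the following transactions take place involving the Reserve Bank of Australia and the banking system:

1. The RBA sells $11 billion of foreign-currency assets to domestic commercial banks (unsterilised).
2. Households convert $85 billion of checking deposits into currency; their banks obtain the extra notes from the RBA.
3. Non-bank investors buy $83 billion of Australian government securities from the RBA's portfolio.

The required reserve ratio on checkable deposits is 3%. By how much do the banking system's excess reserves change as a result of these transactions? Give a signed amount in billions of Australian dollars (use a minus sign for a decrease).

FX sale $11 billion: reserves −$11B, deposits 0.
Currency withdrawal $85 billion: reserves −$85B, deposits −$85B.
Asset sale (to non-banks) $83 billion: reserves −$83B, deposits −$83B.
Totals: Δreserves = −$179B, Δdeposits = −$168B.
Δrequired reserves = 3% × −$168B = −$5.04B.
Δexcess reserves = Δreserves − Δrequired = −$179B − (−$5.04B) = -$173.96 billion.

-$173.96 billion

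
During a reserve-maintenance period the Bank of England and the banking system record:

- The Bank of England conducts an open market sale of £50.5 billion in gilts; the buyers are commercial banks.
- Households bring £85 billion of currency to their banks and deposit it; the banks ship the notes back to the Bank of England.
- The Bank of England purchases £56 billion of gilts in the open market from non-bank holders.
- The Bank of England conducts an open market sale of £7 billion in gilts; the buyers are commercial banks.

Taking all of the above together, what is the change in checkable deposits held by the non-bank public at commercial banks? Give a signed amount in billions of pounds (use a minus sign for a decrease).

Bank of England balance sheet:
  Assets:      Securities −£1.5B
  Liabilities: Bank reserves +£83.5B, Currency in circulation −£85B
Commercial banking system:
  Assets:      Reserves at CB +£83.5B, Securities +£57.5B
  Liabilities: Checkable deposits +£141B
So the change in checkable deposits held by the non-bank public at commercial banks is +£141 billion.

+£141 billion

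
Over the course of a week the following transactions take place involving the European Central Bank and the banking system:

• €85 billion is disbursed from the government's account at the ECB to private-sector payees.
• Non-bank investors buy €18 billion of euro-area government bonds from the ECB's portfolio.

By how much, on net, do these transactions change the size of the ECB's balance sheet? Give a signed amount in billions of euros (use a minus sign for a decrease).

Government spending €85 billion: only the composition of liabilities changes → 0.
Asset sale (to non-banks) €18 billion: an ECB asset is shed → −€18B.
Net: 0 − 18 = -€18 billion.

-€18 billion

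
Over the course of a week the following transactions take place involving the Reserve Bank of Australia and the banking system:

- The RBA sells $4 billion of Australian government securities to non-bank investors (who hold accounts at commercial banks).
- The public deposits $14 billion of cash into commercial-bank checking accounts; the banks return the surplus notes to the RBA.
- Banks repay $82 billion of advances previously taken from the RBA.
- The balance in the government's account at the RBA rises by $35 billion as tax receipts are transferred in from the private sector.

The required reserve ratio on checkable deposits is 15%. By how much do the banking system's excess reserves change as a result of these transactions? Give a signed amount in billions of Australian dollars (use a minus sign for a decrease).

-$103.25 billion

Asset sale (to non-banks) $4 billion: reserves −$4B, deposits −$4B.
Currency deposit $14 billion: reserves +$14B, deposits +$14B.
Discount-window repayment $82 billion: reserves −$82B, deposits 0.
Government account inflow $35 billion: reserves −$35B, deposits −$35B.
Totals: Δreserves = −$107B, Δdeposits = −$25B.
Δrequired reserves = 15% × −$25B = −$3.75B.
Δexcess reserves = Δreserves − Δrequired = −$107B − (−$3.75B) = -$103.25 billion.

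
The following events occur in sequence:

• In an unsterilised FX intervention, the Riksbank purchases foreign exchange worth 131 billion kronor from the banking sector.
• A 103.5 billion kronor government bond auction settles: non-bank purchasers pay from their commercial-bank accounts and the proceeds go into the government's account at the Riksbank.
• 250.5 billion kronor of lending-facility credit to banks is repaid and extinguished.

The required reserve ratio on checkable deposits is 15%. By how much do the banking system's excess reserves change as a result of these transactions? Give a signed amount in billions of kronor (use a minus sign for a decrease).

-207.475 billion

FX purchase 131 billion kronor: reserves +131B, deposits 0.
Government account inflow 103.5 billion kronor: reserves −103.5B, deposits −103.5B.
Discount-window repayment 250.5 billion kronor: reserves −250.5B, deposits 0.
Totals: Δreserves = −223B, Δdeposits = −103.5B.
Δrequired reserves = 15% × −103.5B = −15.525B.
Δexcess reserves = Δreserves − Δrequired = −223B − (−15.525B) = -207.475 billion.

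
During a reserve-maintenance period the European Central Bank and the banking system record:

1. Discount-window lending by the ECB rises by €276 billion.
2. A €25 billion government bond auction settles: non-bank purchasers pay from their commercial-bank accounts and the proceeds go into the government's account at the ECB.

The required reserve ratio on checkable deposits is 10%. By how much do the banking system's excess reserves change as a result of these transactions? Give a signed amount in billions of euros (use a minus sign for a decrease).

+€253.5 billion

Discount-window loan €276 billion: reserves +€276B, deposits 0.
Government account inflow €25 billion: reserves −€25B, deposits −€25B.
Totals: Δreserves = +€251B, Δdeposits = −€25B.
Δrequired reserves = 10% × −€25B = −€2.5B.
Δexcess reserves = Δreserves − Δrequired = +€251B − (−€2.5B) = +€253.5 billion.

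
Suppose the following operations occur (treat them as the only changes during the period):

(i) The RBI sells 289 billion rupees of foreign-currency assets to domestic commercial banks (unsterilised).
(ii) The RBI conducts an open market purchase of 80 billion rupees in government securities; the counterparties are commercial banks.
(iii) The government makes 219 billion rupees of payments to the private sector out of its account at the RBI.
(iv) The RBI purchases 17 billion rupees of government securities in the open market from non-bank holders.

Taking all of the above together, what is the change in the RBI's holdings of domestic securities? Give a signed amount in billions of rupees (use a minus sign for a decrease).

+97 billion

FX sale 289 billion rupees: the RBI's securities portfolio is untouched → 0.
OMO purchase (from banks) 80 billion rupees: securities added to the RBI's portfolio → +80B.
Government spending 219 billion rupees: the RBI's securities portfolio is untouched → 0.
Asset purchase (from non-banks) 17 billion rupees: securities added to the RBI's portfolio → +17B.
Net: 0 + 80 + 0 + 17 = +97 billion.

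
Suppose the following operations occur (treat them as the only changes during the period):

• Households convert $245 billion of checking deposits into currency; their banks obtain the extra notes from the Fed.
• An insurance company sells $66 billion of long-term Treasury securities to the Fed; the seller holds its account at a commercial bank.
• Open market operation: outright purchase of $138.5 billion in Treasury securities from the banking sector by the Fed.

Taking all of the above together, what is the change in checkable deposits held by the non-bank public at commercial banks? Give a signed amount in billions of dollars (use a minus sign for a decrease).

Currency withdrawal $245 billion: non-bank counterparties' bank balances fall → −$245B.
Asset purchase (from non-banks) $66 billion: non-bank counterparties' bank balances rise → +$66B.
OMO purchase (from banks) $138.5 billion: the counterparty is a bank, so public deposits are unchanged → 0.
Net: −245 + 66 + 0 = -$179 billion.

-$179 billion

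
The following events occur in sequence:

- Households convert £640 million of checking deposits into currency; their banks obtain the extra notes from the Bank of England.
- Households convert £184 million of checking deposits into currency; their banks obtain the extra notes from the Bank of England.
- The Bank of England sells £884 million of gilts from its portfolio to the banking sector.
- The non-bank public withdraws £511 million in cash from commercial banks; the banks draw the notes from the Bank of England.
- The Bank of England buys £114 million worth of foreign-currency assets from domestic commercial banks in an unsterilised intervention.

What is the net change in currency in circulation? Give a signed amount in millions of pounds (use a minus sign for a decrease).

Bank of England balance sheet:
  Assets:      Securities −£884M, Foreign assets +£114M
  Liabilities: Bank reserves −£2105M, Currency in circulation +£1335M
So the change in currency in circulation is +£1335 million.

+£1335 million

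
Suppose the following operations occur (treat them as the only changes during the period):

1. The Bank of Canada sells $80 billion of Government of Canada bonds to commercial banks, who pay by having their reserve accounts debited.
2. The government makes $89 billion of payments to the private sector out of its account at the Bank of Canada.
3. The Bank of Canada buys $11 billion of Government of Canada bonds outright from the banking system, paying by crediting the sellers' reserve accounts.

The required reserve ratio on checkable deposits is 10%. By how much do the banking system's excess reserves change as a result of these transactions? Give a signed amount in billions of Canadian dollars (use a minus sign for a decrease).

+$11.1 billion

OMO sale (to banks) $80 billion: reserves −$80B, deposits 0.
Government spending $89 billion: reserves +$89B, deposits +$89B.
OMO purchase (from banks) $11 billion: reserves +$11B, deposits 0.
Totals: Δreserves = +$20B, Δdeposits = +$89B.
Δrequired reserves = 10% × +$89B = +$8.9B.
Δexcess reserves = Δreserves − Δrequired = +$20B − (+$8.9B) = +$11.1 billion.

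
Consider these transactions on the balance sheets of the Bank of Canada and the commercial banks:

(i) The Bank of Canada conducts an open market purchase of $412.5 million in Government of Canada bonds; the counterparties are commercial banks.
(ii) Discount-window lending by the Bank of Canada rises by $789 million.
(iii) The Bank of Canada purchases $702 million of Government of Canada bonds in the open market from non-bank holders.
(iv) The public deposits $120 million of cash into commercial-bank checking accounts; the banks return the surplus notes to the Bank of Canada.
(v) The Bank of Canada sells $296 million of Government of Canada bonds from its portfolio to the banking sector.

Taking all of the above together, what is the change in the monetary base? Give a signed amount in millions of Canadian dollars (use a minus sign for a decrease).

OMO purchase (from banks) $412.5 million: Bank of Canada balance sheet expands → +$412.5M.
Discount-window loan $789 million: Bank of Canada balance sheet expands → +$789M.
Asset purchase (from non-banks) $702 million: Bank of Canada balance sheet expands → +$702M.
Currency deposit $120 million: just a shift between currency and reserves — both are base money → 0.
OMO sale (to banks) $296 million: Bank of Canada balance sheet contracts → −$296M.
Net: 412.5 + 789 + 702 + 0 − 296 = +$1607.5 million.

+$1607.5 million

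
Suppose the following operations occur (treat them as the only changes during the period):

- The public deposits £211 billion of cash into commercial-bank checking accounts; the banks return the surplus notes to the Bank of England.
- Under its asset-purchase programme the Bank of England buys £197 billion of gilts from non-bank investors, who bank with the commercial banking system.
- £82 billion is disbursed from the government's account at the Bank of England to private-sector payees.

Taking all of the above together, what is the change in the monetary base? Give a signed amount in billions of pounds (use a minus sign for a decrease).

+£279 billion

Bank of England balance sheet:
  Assets:      Securities +£197B
  Liabilities: Bank reserves +£490B, Currency in circulation −£211B, Government deposits −£82B
Commercial banking system:
  Assets:      Reserves at CB +£490B
  Liabilities: Checkable deposits +£490B
Monetary base = currency + reserves: −£211B + (+£490B) = +£279 billion.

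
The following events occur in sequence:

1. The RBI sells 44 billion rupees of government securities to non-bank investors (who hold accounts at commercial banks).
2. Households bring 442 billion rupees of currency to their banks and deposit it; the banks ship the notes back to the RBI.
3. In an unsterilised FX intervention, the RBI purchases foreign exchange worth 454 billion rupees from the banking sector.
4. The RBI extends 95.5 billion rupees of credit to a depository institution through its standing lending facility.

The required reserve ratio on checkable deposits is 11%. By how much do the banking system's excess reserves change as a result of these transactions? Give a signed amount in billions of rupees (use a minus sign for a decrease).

Asset sale (to non-banks) 44 billion rupees: reserves −44B, deposits −44B.
Currency deposit 442 billion rupees: reserves +442B, deposits +442B.
FX purchase 454 billion rupees: reserves +454B, deposits 0.
Discount-window loan 95.5 billion rupees: reserves +95.5B, deposits 0.
Totals: Δreserves = +947.5B, Δdeposits = +398B.
Δrequired reserves = 11% × +398B = +43.78B.
Δexcess reserves = Δreserves − Δrequired = +947.5B − (+43.78B) = +903.72 billion.

+903.72 billion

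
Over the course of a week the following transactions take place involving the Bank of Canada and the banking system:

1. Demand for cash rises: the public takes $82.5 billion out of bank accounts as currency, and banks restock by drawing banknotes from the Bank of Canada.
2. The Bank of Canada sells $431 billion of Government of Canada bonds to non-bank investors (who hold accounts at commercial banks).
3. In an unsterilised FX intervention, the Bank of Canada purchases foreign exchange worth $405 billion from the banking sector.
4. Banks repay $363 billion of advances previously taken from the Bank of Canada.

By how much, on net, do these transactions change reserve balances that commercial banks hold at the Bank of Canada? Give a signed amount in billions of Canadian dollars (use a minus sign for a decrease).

Bank of Canada balance sheet:
  Assets:      Securities −$431B, Loans to banks −$363B, Foreign assets +$405B
  Liabilities: Bank reserves −$471.5B, Currency in circulation +$82.5B
Commercial banking system:
  Assets:      Reserves at CB −$471.5B, Foreign assets −$405B
  Liabilities: Checkable deposits −$513.5B, Borrowings from CB −$363B
So the change in reserve balances that commercial banks hold at the Bank of Canada is -$471.5 billion.

-$471.5 billion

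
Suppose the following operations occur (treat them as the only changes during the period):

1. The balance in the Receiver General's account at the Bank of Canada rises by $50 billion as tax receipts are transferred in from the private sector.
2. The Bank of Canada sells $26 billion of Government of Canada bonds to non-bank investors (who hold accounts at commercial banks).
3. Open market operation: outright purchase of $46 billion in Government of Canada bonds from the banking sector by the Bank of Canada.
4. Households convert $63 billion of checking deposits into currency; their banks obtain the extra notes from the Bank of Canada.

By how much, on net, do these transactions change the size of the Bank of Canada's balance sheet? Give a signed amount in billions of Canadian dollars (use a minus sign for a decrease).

Bank of Canada balance sheet:
  Assets:      Securities +$20B
  Liabilities: Bank reserves −$93B, Currency in circulation +$63B, Government deposits +$50B
Commercial banking system:
  Assets:      Reserves at CB −$93B, Securities −$46B
  Liabilities: Checkable deposits −$139B
Change in total Bank of Canada assets = +$20 billion.

+$20 billion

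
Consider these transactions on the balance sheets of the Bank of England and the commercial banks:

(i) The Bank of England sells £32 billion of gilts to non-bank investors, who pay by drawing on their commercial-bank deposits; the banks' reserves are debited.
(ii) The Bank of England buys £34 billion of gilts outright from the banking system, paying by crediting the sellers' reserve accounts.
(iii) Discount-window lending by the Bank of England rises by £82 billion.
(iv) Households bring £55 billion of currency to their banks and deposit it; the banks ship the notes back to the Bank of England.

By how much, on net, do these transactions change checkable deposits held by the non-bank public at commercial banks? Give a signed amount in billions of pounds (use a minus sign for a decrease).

Bank of England balance sheet:
  Assets:      Securities +£2B, Loans to banks +£82B
  Liabilities: Bank reserves +£139B, Currency in circulation −£55B
Commercial banking system:
  Assets:      Reserves at CB +£139B, Securities −£34B
  Liabilities: Checkable deposits +£23B, Borrowings from CB +£82B
So the change in checkable deposits held by the non-bank public at commercial banks is +£23 billion.

+£23 billion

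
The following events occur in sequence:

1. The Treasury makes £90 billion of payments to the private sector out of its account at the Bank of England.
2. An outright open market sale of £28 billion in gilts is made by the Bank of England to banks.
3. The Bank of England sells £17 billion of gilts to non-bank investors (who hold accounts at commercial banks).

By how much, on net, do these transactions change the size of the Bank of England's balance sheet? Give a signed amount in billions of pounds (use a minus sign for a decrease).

Government spending £90 billion: only the composition of liabilities changes → 0.
OMO sale (to banks) £28 billion: a Bank of England asset is shed → −£28B.
Asset sale (to non-banks) £17 billion: a Bank of England asset is shed → −£17B.
Net: 0 − 28 − 17 = -£45 billion.

-£45 billion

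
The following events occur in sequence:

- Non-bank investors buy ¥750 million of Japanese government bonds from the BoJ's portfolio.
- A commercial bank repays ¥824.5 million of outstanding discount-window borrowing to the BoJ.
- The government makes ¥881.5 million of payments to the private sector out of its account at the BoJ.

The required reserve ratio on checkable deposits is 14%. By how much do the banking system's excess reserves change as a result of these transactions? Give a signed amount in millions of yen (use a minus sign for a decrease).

-¥711.41 million

Asset sale (to non-banks) ¥750 million: reserves −¥750M, deposits −¥750M.
Discount-window repayment ¥824.5 million: reserves −¥824.5M, deposits 0.
Government spending ¥881.5 million: reserves +¥881.5M, deposits +¥881.5M.
Totals: Δreserves = −¥693M, Δdeposits = +¥131.5M.
Δrequired reserves = 14% × +¥131.5M = +¥18.41M.
Δexcess reserves = Δreserves − Δrequired = −¥693M − (+¥18.41M) = -¥711.41 million.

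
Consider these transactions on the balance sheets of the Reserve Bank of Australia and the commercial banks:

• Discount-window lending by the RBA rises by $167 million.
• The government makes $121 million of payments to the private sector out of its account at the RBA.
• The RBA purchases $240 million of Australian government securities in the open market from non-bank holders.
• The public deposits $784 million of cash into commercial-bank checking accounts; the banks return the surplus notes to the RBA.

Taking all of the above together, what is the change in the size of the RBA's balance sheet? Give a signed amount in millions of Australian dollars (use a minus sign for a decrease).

+$407 million

RBA balance sheet:
  Assets:      Securities +$240M, Loans to banks +$167M
  Liabilities: Bank reserves +$1312M, Currency in circulation −$784M, Government deposits −$121M
Commercial banking system:
  Assets:      Reserves at CB +$1312M
  Liabilities: Checkable deposits +$1145M, Borrowings from CB +$167M
Change in total RBA assets = +$407 million.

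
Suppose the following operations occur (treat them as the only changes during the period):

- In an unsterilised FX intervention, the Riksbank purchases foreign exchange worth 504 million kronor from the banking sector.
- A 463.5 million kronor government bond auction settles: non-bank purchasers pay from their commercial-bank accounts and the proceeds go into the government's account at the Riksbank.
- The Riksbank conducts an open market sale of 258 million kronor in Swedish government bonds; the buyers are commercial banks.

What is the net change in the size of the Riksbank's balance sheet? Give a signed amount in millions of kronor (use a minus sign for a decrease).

Riksbank balance sheet:
  Assets:      Securities −258M, Foreign assets +504M
  Liabilities: Bank reserves −217.5M, Government deposits +463.5M
Commercial banking system:
  Assets:      Reserves at CB −217.5M, Securities +258M, Foreign assets −504M
  Liabilities: Checkable deposits −463.5M
Change in total Riksbank assets = +246 million.

+246 million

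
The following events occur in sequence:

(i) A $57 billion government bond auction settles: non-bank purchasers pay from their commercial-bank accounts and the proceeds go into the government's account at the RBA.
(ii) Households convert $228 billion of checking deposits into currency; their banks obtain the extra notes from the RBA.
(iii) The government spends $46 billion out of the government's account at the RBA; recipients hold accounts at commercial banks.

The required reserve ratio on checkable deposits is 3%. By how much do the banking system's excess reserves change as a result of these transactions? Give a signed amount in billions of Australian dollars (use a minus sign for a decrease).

Government account inflow $57 billion: reserves −$57B, deposits −$57B.
Currency withdrawal $228 billion: reserves −$228B, deposits −$228B.
Government spending $46 billion: reserves +$46B, deposits +$46B.
Totals: Δreserves = −$239B, Δdeposits = −$239B.
Δrequired reserves = 3% × −$239B = −$7.17B.
Δexcess reserves = Δreserves − Δrequired = −$239B − (−$7.17B) = -$231.83 billion.

-$231.83 billion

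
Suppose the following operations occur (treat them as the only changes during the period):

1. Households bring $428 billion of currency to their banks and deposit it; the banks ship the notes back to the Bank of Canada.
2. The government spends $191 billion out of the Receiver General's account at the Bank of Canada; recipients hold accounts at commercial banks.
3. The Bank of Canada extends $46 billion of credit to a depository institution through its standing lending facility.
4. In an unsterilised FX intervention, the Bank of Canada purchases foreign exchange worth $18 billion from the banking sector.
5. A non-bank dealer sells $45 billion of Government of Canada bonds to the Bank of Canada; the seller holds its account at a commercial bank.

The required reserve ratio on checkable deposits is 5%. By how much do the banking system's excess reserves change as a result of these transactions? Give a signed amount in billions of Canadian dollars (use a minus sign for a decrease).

+$694.8 billion

Currency deposit $428 billion: reserves +$428B, deposits +$428B.
Government spending $191 billion: reserves +$191B, deposits +$191B.
Discount-window loan $46 billion: reserves +$46B, deposits 0.
FX purchase $18 billion: reserves +$18B, deposits 0.
Asset purchase (from non-banks) $45 billion: reserves +$45B, deposits +$45B.
Totals: Δreserves = +$728B, Δdeposits = +$664B.
Δrequired reserves = 5% × +$664B = +$33.2B.
Δexcess reserves = Δreserves − Δrequired = +$728B − (+$33.2B) = +$694.8 billion.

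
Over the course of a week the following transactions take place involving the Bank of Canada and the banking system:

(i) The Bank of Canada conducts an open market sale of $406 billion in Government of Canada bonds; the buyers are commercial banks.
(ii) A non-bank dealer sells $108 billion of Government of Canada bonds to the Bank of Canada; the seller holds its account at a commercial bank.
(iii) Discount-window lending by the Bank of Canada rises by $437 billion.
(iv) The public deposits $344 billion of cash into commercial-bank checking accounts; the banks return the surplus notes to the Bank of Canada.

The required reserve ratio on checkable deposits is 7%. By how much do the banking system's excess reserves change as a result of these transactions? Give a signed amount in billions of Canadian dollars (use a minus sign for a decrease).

+$451.36 billion

OMO sale (to banks) $406 billion: reserves −$406B, deposits 0.
Asset purchase (from non-banks) $108 billion: reserves +$108B, deposits +$108B.
Discount-window loan $437 billion: reserves +$437B, deposits 0.
Currency deposit $344 billion: reserves +$344B, deposits +$344B.
Totals: Δreserves = +$483B, Δdeposits = +$452B.
Δrequired reserves = 7% × +$452B = +$31.64B.
Δexcess reserves = Δreserves − Δrequired = +$483B − (+$31.64B) = +$451.36 billion.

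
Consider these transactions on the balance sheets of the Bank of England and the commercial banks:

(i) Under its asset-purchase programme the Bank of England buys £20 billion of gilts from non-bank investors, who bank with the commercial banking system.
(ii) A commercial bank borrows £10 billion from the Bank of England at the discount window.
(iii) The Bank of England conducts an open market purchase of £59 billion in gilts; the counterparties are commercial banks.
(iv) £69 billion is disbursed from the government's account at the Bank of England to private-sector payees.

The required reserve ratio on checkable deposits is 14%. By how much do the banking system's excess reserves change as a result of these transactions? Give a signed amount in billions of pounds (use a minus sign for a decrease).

+£145.54 billion

Asset purchase (from non-banks) £20 billion: reserves +£20B, deposits +£20B.
Discount-window loan £10 billion: reserves +£10B, deposits 0.
OMO purchase (from banks) £59 billion: reserves +£59B, deposits 0.
Government spending £69 billion: reserves +£69B, deposits +£69B.
Totals: Δreserves = +£158B, Δdeposits = +£89B.
Δrequired reserves = 14% × +£89B = +£12.46B.
Δexcess reserves = Δreserves − Δrequired = +£158B − (+£12.46B) = +£145.54 billion.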